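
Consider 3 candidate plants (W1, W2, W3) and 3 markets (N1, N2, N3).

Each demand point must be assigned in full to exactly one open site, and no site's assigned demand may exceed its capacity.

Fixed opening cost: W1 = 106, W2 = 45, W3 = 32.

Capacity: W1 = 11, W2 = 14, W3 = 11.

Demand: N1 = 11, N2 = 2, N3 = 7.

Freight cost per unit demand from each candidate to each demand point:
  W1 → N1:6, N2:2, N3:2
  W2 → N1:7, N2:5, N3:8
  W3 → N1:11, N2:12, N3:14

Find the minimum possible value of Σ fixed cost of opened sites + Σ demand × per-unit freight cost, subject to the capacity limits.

246

Open {W1, W2}; cheapest assignment that respects the capacities:
  W1 (cap 11, load 9): N2, N3 — cost 2×2 + 7×2 = 18
  W2 (cap 14, load 11): N1 — cost 11×7 = 77
  Shipping 95, fixed 151 → total 246.
  Any other capacity-feasible assignment to {W1, W2} ships for at least 95.
Compare {W2, W3}: its best feasible assignment gives total 262.
Compare {W1, W3}: its best feasible assignment gives total 277.
Every other set of open sites that can feasibly serve all demand totals ≥ 262 even under its best assignment. Minimum: 246.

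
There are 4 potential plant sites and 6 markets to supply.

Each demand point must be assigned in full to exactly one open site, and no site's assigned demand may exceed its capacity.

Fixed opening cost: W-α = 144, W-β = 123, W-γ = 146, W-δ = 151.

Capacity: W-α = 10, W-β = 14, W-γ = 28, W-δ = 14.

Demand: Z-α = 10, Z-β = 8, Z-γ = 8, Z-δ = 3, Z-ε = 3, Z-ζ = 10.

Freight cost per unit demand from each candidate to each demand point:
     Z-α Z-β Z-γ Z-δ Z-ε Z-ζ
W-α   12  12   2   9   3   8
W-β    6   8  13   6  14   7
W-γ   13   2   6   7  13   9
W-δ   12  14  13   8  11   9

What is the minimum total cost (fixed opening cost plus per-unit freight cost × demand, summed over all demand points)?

Open {W-α, W-β, W-γ}; cheapest assignment that respects the capacities:
  W-α (cap 10, load 8): Z-γ — cost 8×2 = 16
  W-β (cap 14, load 13): Z-α, Z-δ — cost 10×6 + 3×6 = 78
  W-γ (cap 28, load 21): Z-β, Z-ε, Z-ζ — cost 8×2 + 3×13 + 10×9 = 145
  Shipping 239, fixed 413 → total 652.
  Any other capacity-feasible assignment to {W-α, W-β, W-γ} ships for at least 239.
Compare {W-β, W-γ}: its best feasible assignment gives total 661.
Compare {W-β, W-γ, W-δ}: its best feasible assignment gives total 685.
Every other set of open sites that can feasibly serve all demand totals ≥ 661 even under its best assignment. Minimum: 652.

652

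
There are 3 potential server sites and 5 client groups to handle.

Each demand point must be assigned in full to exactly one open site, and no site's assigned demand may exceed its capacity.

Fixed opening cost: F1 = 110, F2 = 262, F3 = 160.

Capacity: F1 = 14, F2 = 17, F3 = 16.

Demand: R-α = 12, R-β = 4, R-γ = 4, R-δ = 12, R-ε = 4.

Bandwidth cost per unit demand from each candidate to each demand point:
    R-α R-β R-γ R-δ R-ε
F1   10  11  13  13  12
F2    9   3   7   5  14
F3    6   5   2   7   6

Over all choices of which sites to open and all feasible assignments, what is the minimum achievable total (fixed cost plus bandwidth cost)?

732

Open {F1, F2, F3}; cheapest assignment that respects the capacities:
  F1 (cap 14, load 4): R-ε — cost 4×12 = 48
  F2 (cap 17, load 16): R-β, R-δ — cost 4×3 + 12×5 = 72
  F3 (cap 16, load 16): R-α, R-γ — cost 12×6 + 4×2 = 80
  Shipping 200, fixed 532 → total 732.
  Any other capacity-feasible assignment to {F1, F2, F3} ships for at least 200.
Total demand is 36 and no other set of sites has combined capacity ≥ 36, so {F1, F2, F3} is the only feasible choice of open sites. Minimum: 732.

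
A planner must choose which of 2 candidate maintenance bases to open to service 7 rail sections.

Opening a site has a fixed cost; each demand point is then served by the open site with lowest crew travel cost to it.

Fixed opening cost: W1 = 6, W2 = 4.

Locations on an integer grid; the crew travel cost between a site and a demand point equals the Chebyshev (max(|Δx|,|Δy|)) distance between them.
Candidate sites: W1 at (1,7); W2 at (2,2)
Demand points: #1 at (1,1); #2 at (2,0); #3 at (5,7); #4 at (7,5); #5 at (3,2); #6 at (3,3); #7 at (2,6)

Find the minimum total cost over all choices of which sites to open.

23

Open {W2}: assign each demand point to its cheapest open site.
  #1→W2 1, #2→W2 2, #3→W2 5, #4→W2 5, #5→W2 1, #6→W2 1, #7→W2 4
  crew travel cost 19, fixed 4 → total 23.
Compare {W1, W2}: crew travel cost 15 + fixed 10 = 25.
Compare {W1}: crew travel cost 33 + fixed 6 = 39.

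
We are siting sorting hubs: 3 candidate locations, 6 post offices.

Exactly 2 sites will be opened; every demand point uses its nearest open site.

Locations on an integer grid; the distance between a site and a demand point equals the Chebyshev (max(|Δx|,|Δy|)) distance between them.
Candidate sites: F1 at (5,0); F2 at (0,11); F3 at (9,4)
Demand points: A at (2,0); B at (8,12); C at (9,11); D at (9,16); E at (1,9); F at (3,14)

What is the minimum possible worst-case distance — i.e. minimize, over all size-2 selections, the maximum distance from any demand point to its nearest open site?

Open {F1, F2}.
  Farthest demand point is C at distance 9 (to F2); all others are ≤ 9.
With {F2, F3} the worst case is 9.
With {F1, F3} the worst case is 12.
No size-2 selection achieves below 9.

9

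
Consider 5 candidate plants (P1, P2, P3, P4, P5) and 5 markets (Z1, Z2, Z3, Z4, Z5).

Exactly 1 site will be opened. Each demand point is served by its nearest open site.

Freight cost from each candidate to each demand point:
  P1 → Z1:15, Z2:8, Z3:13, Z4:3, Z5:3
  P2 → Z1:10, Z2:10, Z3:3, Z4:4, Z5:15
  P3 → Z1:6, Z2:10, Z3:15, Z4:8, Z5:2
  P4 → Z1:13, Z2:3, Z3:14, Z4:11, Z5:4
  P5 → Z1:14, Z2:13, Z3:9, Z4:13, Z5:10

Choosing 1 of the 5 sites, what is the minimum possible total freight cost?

Open {P3}.
  Z1→P3 6, Z2→P3 10, Z3→P3 15, Z4→P3 8, Z5→P3 2  ⇒ total 41.
Compare {P1}: total 42.
Compare {P2}: total 42.
No size-1 selection does better; minimum is 41.

41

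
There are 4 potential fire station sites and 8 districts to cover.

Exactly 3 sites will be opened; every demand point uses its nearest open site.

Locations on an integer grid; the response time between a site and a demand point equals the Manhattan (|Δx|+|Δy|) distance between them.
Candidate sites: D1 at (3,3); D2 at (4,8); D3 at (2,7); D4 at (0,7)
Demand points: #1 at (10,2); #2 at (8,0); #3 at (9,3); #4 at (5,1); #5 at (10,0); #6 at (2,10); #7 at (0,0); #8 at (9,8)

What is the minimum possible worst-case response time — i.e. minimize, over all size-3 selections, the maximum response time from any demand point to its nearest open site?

Open {D1, D2, D3}.
  Farthest demand point is #5 at response time 10 (to D1); all others are ≤ 10.
With {D1, D2, D4} the worst case is 10.
With {D1, D3, D4} the worst case is 10.
No size-3 selection achieves below 10.

10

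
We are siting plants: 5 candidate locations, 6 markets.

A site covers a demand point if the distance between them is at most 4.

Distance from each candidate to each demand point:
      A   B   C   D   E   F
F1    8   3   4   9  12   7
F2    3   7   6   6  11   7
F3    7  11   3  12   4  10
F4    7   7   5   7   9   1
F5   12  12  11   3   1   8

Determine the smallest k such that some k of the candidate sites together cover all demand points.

Coverage sets (demand points within 4 of each site):
  F1: {B, C}
  F2: {A}
  F3: {C, E}
  F4: {F}
  F5: {D, E}
No 3 sites suffice: every size-3 union leaves at least one demand point uncovered.
But {F1, F2, F4, F5} covers everything, so the minimum is 4.

4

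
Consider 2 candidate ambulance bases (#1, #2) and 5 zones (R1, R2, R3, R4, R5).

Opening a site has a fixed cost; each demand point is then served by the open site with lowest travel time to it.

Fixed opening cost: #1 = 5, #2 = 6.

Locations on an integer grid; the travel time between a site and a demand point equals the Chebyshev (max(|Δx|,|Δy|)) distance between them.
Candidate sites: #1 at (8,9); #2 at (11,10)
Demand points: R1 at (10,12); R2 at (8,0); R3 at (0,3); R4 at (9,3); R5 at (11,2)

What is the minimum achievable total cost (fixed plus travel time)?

38

Open {#1}: assign each demand point to its cheapest open site.
  R1→#1 3, R2→#1 9, R3→#1 8, R4→#1 6, R5→#1 7
  travel time 33, fixed 5 → total 38.
Compare {#1, #2}: travel time 32 + fixed 11 = 43.
Compare {#2}: travel time 38 + fixed 6 = 44.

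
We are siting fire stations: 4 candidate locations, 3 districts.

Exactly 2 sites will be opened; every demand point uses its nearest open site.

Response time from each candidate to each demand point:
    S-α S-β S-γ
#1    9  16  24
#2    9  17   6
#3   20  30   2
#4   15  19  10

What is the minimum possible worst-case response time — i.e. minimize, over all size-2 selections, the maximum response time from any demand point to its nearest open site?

16

Open {#1, #2}.
  Farthest demand point is S-β at response time 16 (to #1); all others are ≤ 16.
With {#1, #3} the worst case is 16.
With {#1, #4} the worst case is 16.
No size-2 selection achieves below 16.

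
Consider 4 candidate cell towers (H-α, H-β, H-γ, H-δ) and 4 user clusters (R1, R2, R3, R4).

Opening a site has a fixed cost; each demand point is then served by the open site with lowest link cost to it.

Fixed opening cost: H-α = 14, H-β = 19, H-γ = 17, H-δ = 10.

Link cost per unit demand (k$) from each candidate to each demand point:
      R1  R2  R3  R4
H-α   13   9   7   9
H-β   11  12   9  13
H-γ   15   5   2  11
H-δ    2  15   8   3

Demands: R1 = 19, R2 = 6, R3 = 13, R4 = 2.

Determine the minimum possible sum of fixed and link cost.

Open {H-γ, H-δ}: assign each demand point to its cheapest open site.
  R1→H-δ 19×2=38, R2→H-γ 6×5=30, R3→H-γ 13×2=26, R4→H-δ 2×3=6
  link cost 100, fixed 27 → total 127.
Compare {H-α, H-γ, H-δ}: link cost 100 + fixed 41 = 141.
Compare {H-β, H-γ, H-δ}: link cost 100 + fixed 46 = 146.
Compare {H-α, H-β, H-γ, H-δ}: link cost 100 + fixed 60 = 160.
All other subsets cost ≥ 141. Minimum total cost: 127.

127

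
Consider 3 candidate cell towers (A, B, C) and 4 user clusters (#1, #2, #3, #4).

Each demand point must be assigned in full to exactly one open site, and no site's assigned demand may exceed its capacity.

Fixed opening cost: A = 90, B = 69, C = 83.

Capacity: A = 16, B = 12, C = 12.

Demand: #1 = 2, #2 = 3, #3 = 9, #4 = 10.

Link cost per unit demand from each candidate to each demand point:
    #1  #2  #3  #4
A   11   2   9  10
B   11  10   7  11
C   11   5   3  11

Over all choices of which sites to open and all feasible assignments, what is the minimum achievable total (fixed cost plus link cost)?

326

Open {B, C}; cheapest assignment that respects the capacities:
  B (cap 12, load 12): #1, #4 — cost 2×11 + 10×11 = 132
  C (cap 12, load 12): #2, #3 — cost 3×5 + 9×3 = 42
  Shipping 174, fixed 152 → total 326.
  Any other capacity-feasible assignment to {B, C} ships for at least 174.
Compare {A, C}: its best feasible assignment gives total 328.
Compare {A, B}: its best feasible assignment gives total 350.
Every other set of open sites that can feasibly serve all demand totals ≥ 328 even under its best assignment. Minimum: 326.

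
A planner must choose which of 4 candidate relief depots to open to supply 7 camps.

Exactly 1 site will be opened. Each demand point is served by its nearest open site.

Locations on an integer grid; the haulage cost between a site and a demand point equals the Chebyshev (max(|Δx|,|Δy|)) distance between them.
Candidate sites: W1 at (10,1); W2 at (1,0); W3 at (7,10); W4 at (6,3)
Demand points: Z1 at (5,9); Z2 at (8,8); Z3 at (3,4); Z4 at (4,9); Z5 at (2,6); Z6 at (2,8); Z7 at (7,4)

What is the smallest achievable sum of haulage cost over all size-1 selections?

Open {W3}.
  Z1→W3 2, Z2→W3 2, Z3→W3 6, Z4→W3 3, Z5→W3 5, Z6→W3 5, Z7→W3 6  ⇒ total 29.
Compare {W4}: total 30.
Compare {W1}: total 49.
No size-1 selection does better; minimum is 29.

29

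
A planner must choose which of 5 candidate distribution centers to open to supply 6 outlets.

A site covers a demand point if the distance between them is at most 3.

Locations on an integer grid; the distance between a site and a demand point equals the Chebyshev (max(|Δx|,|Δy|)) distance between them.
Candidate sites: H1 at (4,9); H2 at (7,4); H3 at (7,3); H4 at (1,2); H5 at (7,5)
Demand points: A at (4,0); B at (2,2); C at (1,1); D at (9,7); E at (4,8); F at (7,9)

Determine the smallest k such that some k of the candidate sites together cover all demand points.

Coverage sets (demand points within 3 of each site):
  H1: {E, F}
  H2: {D}
  H3: {A}
  H4: {A, B, C}
  H5: {D, E}
No 2 sites suffice: every size-2 union leaves at least one demand point uncovered.
But {H1, H2, H4} covers everything, so the minimum is 3.

3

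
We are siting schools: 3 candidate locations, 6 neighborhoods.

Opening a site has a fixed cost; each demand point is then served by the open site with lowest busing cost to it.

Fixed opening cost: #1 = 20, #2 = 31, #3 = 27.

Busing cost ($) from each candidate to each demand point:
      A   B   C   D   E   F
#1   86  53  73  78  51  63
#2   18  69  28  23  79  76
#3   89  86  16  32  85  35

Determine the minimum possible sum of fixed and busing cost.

274

Open {#1, #2, #3}: assign each demand point to its cheapest open site.
  A→#2 18, B→#1 53, C→#3 16, D→#2 23, E→#1 51, F→#3 35
  busing cost 196, fixed 78 → total 274.
Compare {#1, #2}: busing cost 236 + fixed 51 = 287.
Compare {#2, #3}: busing cost 240 + fixed 58 = 298.
Compare {#1, #3}: busing cost 273 + fixed 47 = 320.
All other subsets cost ≥ 287. Minimum total cost: 274.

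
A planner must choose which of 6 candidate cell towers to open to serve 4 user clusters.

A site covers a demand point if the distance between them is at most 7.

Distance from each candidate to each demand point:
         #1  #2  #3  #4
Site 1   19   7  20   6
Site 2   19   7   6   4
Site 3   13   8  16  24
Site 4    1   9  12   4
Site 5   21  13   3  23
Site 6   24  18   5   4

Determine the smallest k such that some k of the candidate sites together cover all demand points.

2

Coverage sets (demand points within 7 of each site):
  Site 1: {#2, #4}
  Site 2: {#2, #3, #4}
  Site 3: {}
  Site 4: {#1, #4}
  Site 5: {#3}
  Site 6: {#3, #4}
No single site covers all 4 demand points.
But {Site 2, Site 4} covers everything, so the minimum is 2.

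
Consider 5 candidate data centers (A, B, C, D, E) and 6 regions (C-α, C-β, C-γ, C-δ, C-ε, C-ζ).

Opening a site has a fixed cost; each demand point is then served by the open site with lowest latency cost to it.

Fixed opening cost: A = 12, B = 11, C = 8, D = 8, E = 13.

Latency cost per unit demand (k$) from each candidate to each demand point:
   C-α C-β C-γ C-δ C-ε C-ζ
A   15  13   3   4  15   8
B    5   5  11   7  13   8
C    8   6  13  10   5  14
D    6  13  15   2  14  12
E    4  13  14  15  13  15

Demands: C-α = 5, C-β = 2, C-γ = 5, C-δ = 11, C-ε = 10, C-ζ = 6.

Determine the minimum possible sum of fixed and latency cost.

Open {A, C, D}: assign each demand point to its cheapest open site.
  C-α→D 5×6=30, C-β→C 2×6=12, C-γ→A 5×3=15, C-δ→D 11×2=22, C-ε→C 10×5=50, C-ζ→A 6×8=48
  latency cost 177, fixed 28 → total 205.
Compare {A, C, D, E}: latency cost 167 + fixed 41 = 208.
Compare {A, B, C, D}: latency cost 170 + fixed 39 = 209.
Compare {A, B, C, D, E}: latency cost 165 + fixed 52 = 217.
All other subsets cost ≥ 208. Minimum total cost: 205.

205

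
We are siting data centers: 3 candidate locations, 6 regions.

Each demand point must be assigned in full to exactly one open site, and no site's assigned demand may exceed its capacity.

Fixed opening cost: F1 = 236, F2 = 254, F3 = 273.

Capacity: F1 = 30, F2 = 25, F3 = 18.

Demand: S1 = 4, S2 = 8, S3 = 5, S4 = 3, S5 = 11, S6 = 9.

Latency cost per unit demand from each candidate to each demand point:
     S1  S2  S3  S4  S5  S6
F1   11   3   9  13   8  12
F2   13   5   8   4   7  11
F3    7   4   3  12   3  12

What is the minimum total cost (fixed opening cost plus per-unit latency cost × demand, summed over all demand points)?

Open {F1, F3}; cheapest assignment that respects the capacities:
  F1 (cap 30, load 24): S1, S2, S4, S6 — cost 4×11 + 8×3 + 3×13 + 9×12 = 215
  F3 (cap 18, load 16): S3, S5 — cost 5×3 + 11×3 = 48
  Shipping 263, fixed 509 → total 772.
  Any other capacity-feasible assignment to {F1, F3} ships for at least 263.
Compare {F2, F3}: its best feasible assignment gives total 778.
Compare {F1, F2}: its best feasible assignment gives total 791.
Every other set of open sites that can feasibly serve all demand totals ≥ 778 even under its best assignment. Minimum: 772.

772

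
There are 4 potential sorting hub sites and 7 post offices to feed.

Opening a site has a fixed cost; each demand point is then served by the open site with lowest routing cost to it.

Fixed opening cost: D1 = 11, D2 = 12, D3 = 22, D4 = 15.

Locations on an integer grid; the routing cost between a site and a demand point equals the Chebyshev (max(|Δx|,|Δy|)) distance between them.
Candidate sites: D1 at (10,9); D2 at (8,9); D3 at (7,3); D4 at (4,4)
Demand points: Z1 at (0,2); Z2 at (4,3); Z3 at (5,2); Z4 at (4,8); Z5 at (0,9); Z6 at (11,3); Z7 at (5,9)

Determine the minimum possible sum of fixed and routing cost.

43

Open {D4}: assign each demand point to its cheapest open site.
  Z1→D4 4, Z2→D4 1, Z3→D4 2, Z4→D4 4, Z5→D4 5, Z6→D4 7, Z7→D4 5
  routing cost 28, fixed 15 → total 43.
Compare {D2, D4}: routing cost 25 + fixed 27 = 52.
Compare {D1, D4}: routing cost 27 + fixed 26 = 53.
Compare {D2}: routing cost 42 + fixed 12 = 54.
All other subsets cost ≥ 52. Minimum total cost: 43.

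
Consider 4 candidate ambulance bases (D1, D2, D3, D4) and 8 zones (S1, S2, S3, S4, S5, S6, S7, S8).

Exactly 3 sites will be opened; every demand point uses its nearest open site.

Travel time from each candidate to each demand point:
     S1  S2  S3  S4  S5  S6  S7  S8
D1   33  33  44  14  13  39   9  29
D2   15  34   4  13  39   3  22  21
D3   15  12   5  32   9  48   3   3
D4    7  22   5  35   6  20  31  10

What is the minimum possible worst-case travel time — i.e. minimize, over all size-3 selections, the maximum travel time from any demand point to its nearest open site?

13

Open {D2, D3, D4}.
  Farthest demand point is S4 at travel time 13 (to D2); all others are ≤ 13.
With {D1, D2, D3} the worst case is 15.
With {D1, D3, D4} the worst case is 20.
No size-3 selection achieves below 13.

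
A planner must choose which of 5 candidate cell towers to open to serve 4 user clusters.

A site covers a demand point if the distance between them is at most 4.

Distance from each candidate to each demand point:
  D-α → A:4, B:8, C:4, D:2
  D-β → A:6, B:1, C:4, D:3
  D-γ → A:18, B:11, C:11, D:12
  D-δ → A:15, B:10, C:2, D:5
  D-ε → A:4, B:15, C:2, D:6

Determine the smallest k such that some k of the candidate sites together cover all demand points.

2

Coverage sets (demand points within 4 of each site):
  D-α: {A, C, D}
  D-β: {B, C, D}
  D-γ: {}
  D-δ: {C}
  D-ε: {A, C}
No single site covers all 4 demand points.
But {D-α, D-β} covers everything, so the minimum is 2.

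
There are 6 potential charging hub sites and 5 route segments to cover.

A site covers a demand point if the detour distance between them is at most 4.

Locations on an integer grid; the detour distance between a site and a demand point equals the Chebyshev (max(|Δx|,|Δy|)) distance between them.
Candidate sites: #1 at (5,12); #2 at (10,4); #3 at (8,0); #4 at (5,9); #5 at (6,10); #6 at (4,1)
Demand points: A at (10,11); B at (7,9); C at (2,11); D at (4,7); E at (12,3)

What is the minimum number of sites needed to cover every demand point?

Coverage sets (demand points within 4 of each site):
  #1: {B, C}
  #2: {E}
  #3: {E}
  #4: {B, C, D}
  #5: {A, B, C, D}
  #6: {}
No single site covers all 5 demand points.
But {#2, #5} covers everything, so the minimum is 2.

2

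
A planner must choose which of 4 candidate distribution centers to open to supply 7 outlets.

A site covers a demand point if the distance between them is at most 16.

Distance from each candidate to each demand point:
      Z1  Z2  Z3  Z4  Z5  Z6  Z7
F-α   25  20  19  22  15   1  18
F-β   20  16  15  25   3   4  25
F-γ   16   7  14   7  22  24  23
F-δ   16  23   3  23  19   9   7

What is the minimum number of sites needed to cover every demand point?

3

Coverage sets (demand points within 16 of each site):
  F-α: {Z5, Z6}
  F-β: {Z2, Z3, Z5, Z6}
  F-γ: {Z1, Z2, Z3, Z4}
  F-δ: {Z1, Z3, Z6, Z7}
No 2 sites suffice: every size-2 union leaves at least one demand point uncovered.
But {F-α, F-γ, F-δ} covers everything, so the minimum is 3.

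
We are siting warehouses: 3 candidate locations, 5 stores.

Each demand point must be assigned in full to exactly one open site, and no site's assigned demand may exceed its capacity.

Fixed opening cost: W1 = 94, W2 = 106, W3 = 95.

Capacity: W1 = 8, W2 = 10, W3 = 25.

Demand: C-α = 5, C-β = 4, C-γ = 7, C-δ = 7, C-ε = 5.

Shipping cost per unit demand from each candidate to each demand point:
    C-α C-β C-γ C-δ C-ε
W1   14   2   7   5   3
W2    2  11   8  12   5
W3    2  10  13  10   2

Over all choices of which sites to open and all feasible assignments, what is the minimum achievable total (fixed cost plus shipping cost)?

368

Open {W1, W3}; cheapest assignment that respects the capacities:
  W1 (cap 8, load 7): C-γ — cost 7×7 = 49
  W3 (cap 25, load 21): C-α, C-β, C-δ, C-ε — cost 5×2 + 4×10 + 7×10 + 5×2 = 130
  Shipping 179, fixed 189 → total 368.
  Any other capacity-feasible assignment to {W1, W3} ships for at least 179.
Compare {W2, W3}: its best feasible assignment gives total 387.
Compare {W1, W2, W3}: its best feasible assignment gives total 446.
Every other set of open sites that can feasibly serve all demand totals ≥ 387 even under its best assignment. Minimum: 368.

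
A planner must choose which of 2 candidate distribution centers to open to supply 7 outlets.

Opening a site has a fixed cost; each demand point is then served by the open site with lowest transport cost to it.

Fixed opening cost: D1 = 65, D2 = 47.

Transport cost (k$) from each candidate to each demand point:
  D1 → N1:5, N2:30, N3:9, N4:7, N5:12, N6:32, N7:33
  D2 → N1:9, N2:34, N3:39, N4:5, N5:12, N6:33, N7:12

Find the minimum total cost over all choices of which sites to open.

191

Open {D2}: assign each demand point to its cheapest open site.
  N1→D2 9, N2→D2 34, N3→D2 39, N4→D2 5, N5→D2 12, N6→D2 33, N7→D2 12
  transport cost 144, fixed 47 → total 191.
Compare {D1}: transport cost 128 + fixed 65 = 193.
Compare {D1, D2}: transport cost 105 + fixed 112 = 217.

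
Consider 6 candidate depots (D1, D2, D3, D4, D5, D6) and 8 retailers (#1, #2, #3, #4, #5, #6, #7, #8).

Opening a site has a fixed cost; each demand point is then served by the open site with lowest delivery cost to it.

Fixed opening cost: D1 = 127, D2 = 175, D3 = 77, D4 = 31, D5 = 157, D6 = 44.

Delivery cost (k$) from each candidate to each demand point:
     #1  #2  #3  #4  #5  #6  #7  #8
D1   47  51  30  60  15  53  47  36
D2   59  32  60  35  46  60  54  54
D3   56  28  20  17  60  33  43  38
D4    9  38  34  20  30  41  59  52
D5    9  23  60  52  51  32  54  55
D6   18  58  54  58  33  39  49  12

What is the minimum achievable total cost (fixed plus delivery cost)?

306

Open {D4, D6}: assign each demand point to its cheapest open site.
  #1→D4 9, #2→D4 38, #3→D4 34, #4→D4 20, #5→D4 30, #6→D6 39, #7→D6 49, #8→D6 12
  delivery cost 231, fixed 75 → total 306.
Compare {D4}: delivery cost 283 + fixed 31 = 314.
Compare {D3, D6}: delivery cost 204 + fixed 121 = 325.
Compare {D3, D4}: delivery cost 218 + fixed 108 = 326.
All other subsets cost ≥ 314. Minimum total cost: 306.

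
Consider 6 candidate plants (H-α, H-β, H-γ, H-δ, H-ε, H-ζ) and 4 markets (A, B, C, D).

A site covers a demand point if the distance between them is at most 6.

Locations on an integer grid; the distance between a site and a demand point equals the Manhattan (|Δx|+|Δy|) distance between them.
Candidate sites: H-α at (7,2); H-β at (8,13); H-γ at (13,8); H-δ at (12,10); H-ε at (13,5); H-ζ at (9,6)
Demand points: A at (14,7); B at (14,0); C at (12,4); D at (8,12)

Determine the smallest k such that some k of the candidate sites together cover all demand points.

2

Coverage sets (demand points within 6 of each site):
  H-α: {}
  H-β: {D}
  H-γ: {A, C}
  H-δ: {A, C, D}
  H-ε: {A, B, C}
  H-ζ: {A, C}
No single site covers all 4 demand points.
But {H-β, H-ε} covers everything, so the minimum is 2.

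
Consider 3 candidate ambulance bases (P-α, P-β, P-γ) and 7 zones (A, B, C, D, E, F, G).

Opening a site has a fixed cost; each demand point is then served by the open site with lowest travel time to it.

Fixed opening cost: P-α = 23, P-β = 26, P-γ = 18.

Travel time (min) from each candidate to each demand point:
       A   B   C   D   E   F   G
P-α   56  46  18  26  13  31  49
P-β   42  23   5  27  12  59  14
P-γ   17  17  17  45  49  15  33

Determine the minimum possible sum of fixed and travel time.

Open {P-β, P-γ}: assign each demand point to its cheapest open site.
  A→P-γ 17, B→P-γ 17, C→P-β 5, D→P-β 27, E→P-β 12, F→P-γ 15, G→P-β 14
  travel time 107, fixed 44 → total 151.
Compare {P-α, P-β, P-γ}: travel time 106 + fixed 67 = 173.
Compare {P-α, P-γ}: travel time 138 + fixed 41 = 179.
Compare {P-α, P-β}: travel time 153 + fixed 49 = 202.
All other subsets cost ≥ 173. Minimum total cost: 151.

151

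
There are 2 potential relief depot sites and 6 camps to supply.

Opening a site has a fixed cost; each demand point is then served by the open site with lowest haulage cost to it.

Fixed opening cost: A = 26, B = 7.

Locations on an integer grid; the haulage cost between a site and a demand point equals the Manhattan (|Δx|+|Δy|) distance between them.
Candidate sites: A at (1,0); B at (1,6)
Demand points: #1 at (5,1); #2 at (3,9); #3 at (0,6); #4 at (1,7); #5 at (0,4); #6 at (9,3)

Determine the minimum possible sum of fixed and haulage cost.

37

Open {B}: assign each demand point to its cheapest open site.
  #1→B 9, #2→B 5, #3→B 1, #4→B 1, #5→B 3, #6→B 11
  haulage cost 30, fixed 7 → total 37.
Compare {A, B}: haulage cost 26 + fixed 33 = 59.
Compare {A}: haulage cost 46 + fixed 26 = 72.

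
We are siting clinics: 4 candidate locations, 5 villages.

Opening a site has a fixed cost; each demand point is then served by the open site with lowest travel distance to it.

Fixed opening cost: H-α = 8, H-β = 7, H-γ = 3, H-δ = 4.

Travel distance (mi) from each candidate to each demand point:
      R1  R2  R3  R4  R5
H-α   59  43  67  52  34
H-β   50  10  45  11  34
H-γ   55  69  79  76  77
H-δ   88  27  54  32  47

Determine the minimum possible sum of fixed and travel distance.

157

Open {H-β}: assign each demand point to its cheapest open site.
  R1→H-β 50, R2→H-β 10, R3→H-β 45, R4→H-β 11, R5→H-β 34
  travel distance 150, fixed 7 → total 157.
Compare {H-β, H-γ}: travel distance 150 + fixed 10 = 160.
Compare {H-β, H-δ}: travel distance 150 + fixed 11 = 161.
Compare {H-β, H-γ, H-δ}: travel distance 150 + fixed 14 = 164.
All other subsets cost ≥ 160. Minimum total cost: 157.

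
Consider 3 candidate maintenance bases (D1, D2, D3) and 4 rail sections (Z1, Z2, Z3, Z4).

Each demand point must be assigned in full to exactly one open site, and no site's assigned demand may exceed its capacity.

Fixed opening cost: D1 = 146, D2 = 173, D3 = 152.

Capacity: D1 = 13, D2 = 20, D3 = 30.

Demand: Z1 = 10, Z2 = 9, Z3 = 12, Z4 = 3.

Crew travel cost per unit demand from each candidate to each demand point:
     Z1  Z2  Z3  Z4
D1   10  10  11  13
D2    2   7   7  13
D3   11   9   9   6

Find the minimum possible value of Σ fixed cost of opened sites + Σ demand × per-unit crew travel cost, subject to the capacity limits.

534

Open {D2, D3}; cheapest assignment that respects the capacities:
  D2 (cap 20, load 19): Z1, Z2 — cost 10×2 + 9×7 = 83
  D3 (cap 30, load 15): Z3, Z4 — cost 12×9 + 3×6 = 126
  Shipping 209, fixed 325 → total 534.
  Any other capacity-feasible assignment to {D2, D3} ships for at least 209.
Compare {D1, D3}: its best feasible assignment gives total 605.
Compare {D1, D2, D3}: its best feasible assignment gives total 680.
Every other set of open sites that can feasibly serve all demand totals ≥ 605 even under its best assignment. Minimum: 534.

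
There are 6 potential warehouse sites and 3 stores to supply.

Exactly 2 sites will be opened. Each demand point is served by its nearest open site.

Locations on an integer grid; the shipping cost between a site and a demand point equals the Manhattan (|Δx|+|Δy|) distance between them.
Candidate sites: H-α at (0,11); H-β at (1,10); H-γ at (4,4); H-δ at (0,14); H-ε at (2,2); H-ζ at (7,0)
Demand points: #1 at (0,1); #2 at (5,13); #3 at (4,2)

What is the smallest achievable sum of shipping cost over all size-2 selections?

11

Open {H-δ, H-ε}.
  #1→H-ε 3, #2→H-δ 6, #3→H-ε 2  ⇒ total 11.
Compare {H-α, H-ε}: total 12.
Compare {H-β, H-ε}: total 12.
No size-2 selection does better; minimum is 11.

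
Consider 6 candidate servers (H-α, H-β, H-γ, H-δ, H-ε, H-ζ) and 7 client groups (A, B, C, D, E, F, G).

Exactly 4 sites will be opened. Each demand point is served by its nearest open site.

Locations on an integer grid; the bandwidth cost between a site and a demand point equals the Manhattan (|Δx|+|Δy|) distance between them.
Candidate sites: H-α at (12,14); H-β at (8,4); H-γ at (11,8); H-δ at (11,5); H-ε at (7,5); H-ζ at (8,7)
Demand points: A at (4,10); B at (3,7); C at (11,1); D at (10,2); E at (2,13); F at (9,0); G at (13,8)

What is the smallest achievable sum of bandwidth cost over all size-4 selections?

Open {H-β, H-γ, H-δ, H-ζ}.
  A→H-ζ 7, B→H-ζ 5, C→H-δ 4, D→H-β 4, E→H-ζ 12, F→H-β 5, G→H-γ 2  ⇒ total 39.
Compare {H-α, H-β, H-γ, H-ζ}: total 40.
Compare {H-α, H-γ, H-δ, H-ζ}: total 40.
No size-4 selection does better; minimum is 39.

39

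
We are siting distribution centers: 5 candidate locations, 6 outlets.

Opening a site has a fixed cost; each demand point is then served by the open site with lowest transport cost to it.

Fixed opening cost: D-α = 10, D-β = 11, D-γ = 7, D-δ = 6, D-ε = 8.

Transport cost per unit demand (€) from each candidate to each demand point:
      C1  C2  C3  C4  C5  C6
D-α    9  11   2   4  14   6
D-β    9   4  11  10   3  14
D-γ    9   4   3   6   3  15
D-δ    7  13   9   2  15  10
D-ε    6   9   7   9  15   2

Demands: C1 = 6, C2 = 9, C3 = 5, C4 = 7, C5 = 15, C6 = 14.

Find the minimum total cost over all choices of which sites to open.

Open {D-γ, D-δ, D-ε}: assign each demand point to its cheapest open site.
  C1→D-ε 6×6=36, C2→D-γ 9×4=36, C3→D-γ 5×3=15, C4→D-δ 7×2=14, C5→D-γ 15×3=45, C6→D-ε 14×2=28
  transport cost 174, fixed 21 → total 195.
Compare {D-α, D-γ, D-δ, D-ε}: transport cost 169 + fixed 31 = 200.
Compare {D-α, D-β, D-δ, D-ε}: transport cost 169 + fixed 35 = 204.
Compare {D-β, D-γ, D-δ, D-ε}: transport cost 174 + fixed 32 = 206.
All other subsets cost ≥ 200. Minimum total cost: 195.

195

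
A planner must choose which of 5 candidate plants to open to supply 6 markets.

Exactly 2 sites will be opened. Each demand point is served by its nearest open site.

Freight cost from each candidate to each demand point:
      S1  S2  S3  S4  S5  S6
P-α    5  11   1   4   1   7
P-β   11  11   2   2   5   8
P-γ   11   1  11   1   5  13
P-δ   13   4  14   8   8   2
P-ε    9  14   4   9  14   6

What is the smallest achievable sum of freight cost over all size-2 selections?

Open {P-α, P-γ}.
  S1→P-α 5, S2→P-γ 1, S3→P-α 1, S4→P-γ 1, S5→P-α 1, S6→P-α 7  ⇒ total 16.
Compare {P-α, P-δ}: total 17.
Compare {P-β, P-δ}: total 26.
No size-2 selection does better; minimum is 16.

16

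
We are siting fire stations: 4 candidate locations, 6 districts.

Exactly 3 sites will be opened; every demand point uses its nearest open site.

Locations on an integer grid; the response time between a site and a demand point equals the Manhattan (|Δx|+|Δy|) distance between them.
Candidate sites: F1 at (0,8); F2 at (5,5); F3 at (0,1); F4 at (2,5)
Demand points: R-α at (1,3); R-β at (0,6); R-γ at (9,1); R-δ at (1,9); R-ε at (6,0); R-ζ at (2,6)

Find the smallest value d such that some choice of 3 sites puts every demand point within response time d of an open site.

8

Open {F1, F2, F3}.
  Farthest demand point is R-γ at response time 8 (to F2); all others are ≤ 8.
With {F1, F2, F4} the worst case is 8.
With {F2, F3, F4} the worst case is 8.
No size-3 selection achieves below 8.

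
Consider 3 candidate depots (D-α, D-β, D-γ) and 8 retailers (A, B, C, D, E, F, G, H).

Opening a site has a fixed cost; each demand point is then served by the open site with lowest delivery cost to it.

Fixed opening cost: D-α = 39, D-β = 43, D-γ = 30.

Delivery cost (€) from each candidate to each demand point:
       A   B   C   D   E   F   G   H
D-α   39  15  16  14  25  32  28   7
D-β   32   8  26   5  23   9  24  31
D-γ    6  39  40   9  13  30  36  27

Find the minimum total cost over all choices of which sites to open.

Open {D-β, D-γ}: assign each demand point to its cheapest open site.
  A→D-γ 6, B→D-β 8, C→D-β 26, D→D-β 5, E→D-γ 13, F→D-β 9, G→D-β 24, H→D-γ 27
  delivery cost 118, fixed 73 → total 191.
Compare {D-α, D-γ}: delivery cost 124 + fixed 69 = 193.
Compare {D-α, D-β, D-γ}: delivery cost 88 + fixed 112 = 200.
Compare {D-β}: delivery cost 158 + fixed 43 = 201.
All other subsets cost ≥ 193. Minimum total cost: 191.

191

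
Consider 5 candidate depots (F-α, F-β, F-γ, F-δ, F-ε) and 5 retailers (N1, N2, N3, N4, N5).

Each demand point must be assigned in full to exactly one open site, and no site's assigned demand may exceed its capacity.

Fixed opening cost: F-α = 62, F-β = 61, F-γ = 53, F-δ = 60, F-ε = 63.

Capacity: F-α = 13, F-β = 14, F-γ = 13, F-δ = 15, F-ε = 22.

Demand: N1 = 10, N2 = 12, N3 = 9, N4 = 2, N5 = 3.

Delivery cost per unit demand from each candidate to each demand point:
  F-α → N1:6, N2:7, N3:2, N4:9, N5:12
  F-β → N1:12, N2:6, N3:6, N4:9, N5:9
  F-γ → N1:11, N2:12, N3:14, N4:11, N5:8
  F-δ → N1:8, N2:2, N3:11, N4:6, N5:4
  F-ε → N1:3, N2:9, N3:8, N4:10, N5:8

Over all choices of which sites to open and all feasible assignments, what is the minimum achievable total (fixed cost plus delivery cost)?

Open {F-δ, F-ε}; cheapest assignment that respects the capacities:
  F-δ (cap 15, load 15): N2, N5 — cost 12×2 + 3×4 = 36
  F-ε (cap 22, load 21): N1, N3, N4 — cost 10×3 + 9×8 + 2×10 = 122
  Shipping 158, fixed 123 → total 281.
  Any other capacity-feasible assignment to {F-δ, F-ε} ships for at least 158.
Compare {F-α, F-δ, F-ε}: its best feasible assignment gives total 287.
Compare {F-β, F-δ, F-ε}: its best feasible assignment gives total 322.
Every other set of open sites that can feasibly serve all demand totals ≥ 287 even under its best assignment. Minimum: 281.

281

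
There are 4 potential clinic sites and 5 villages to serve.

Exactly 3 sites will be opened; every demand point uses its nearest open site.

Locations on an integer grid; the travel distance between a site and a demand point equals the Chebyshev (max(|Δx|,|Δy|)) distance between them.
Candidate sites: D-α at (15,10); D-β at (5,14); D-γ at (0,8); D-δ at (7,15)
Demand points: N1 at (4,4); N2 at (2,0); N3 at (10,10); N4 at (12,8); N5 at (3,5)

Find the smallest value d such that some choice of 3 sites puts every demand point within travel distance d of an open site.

Open {D-α, D-β, D-γ}.
  Farthest demand point is N2 at travel distance 8 (to D-γ); all others are ≤ 8.
With {D-α, D-γ, D-δ} the worst case is 8.
With {D-β, D-γ, D-δ} the worst case is 8.
No size-3 selection achieves below 8.

8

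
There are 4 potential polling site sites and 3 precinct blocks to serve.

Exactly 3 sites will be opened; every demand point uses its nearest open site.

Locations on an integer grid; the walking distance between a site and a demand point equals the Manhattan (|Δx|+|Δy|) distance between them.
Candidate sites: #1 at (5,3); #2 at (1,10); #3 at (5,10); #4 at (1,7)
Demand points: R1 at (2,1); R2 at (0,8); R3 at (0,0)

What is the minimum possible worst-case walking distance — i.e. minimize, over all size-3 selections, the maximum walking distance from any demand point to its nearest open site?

Open {#1, #2, #3}.
  Farthest demand point is R3 at walking distance 8 (to #1); all others are ≤ 8.
With {#1, #2, #4} the worst case is 8.
With {#1, #3, #4} the worst case is 8.
No size-3 selection achieves below 8.

8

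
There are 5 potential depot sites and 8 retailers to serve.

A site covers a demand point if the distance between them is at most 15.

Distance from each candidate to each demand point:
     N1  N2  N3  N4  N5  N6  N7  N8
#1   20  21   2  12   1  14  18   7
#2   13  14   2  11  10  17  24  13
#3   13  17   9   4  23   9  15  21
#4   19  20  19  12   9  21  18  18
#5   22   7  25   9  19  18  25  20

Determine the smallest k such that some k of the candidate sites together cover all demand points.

Coverage sets (demand points within 15 of each site):
  #1: {N3, N4, N5, N6, N8}
  #2: {N1, N2, N3, N4, N5, N8}
  #3: {N1, N3, N4, N6, N7}
  #4: {N4, N5}
  #5: {N2, N4}
No single site covers all 8 demand points.
But {#2, #3} covers everything, so the minimum is 2.

2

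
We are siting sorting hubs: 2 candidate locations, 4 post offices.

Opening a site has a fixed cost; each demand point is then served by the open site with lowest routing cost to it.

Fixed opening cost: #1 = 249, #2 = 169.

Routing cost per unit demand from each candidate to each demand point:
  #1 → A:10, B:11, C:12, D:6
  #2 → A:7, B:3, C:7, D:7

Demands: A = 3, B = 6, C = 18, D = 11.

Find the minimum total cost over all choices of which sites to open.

Open {#2}: assign each demand point to its cheapest open site.
  A→#2 3×7=21, B→#2 6×3=18, C→#2 18×7=126, D→#2 11×7=77
  routing cost 242, fixed 169 → total 411.
Compare {#1}: routing cost 378 + fixed 249 = 627.
Compare {#1, #2}: routing cost 231 + fixed 418 = 649.

411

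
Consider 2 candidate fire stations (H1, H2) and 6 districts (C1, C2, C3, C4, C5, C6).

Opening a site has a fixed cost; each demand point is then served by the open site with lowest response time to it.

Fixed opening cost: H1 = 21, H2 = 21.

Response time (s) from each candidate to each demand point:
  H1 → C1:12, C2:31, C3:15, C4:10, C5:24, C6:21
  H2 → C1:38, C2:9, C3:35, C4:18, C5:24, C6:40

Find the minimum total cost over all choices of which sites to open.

133

Open {H1, H2}: assign each demand point to its cheapest open site.
  C1→H1 12, C2→H2 9, C3→H1 15, C4→H1 10, C5→H1 24, C6→H1 21
  response time 91, fixed 42 → total 133.
Compare {H1}: response time 113 + fixed 21 = 134.
Compare {H2}: response time 164 + fixed 21 = 185.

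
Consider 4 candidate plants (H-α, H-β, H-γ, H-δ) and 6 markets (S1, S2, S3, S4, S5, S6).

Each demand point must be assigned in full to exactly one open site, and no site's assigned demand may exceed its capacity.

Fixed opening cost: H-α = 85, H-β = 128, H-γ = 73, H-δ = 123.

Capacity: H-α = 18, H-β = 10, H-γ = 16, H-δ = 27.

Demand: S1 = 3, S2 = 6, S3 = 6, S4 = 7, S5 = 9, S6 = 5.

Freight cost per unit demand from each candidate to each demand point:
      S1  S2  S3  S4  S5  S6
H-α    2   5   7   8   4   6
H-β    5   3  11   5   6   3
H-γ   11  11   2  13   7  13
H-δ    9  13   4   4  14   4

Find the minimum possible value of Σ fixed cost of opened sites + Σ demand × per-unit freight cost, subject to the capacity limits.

Open {H-α, H-δ}; cheapest assignment that respects the capacities:
  H-α (cap 18, load 18): S1, S2, S5 — cost 3×2 + 6×5 + 9×4 = 72
  H-δ (cap 27, load 18): S3, S4, S6 — cost 6×4 + 7×4 + 5×4 = 72
  Shipping 144, fixed 208 → total 352.
  Any other capacity-feasible assignment to {H-α, H-δ} ships for at least 144.
Compare {H-α, H-γ, H-δ}: its best feasible assignment gives total 413.
Compare {H-γ, H-δ}: its best feasible assignment gives total 424.
Every other set of open sites that can feasibly serve all demand totals ≥ 413 even under its best assignment. Minimum: 352.

352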